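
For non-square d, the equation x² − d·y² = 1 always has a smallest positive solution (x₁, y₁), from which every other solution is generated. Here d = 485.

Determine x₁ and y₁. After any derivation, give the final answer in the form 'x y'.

[22; 44] for √485; ℓ=1 ⇒ convergent index 1
k=0  a_k=22  p_k/q_k = 22/1
k=1  a_k=44  p_k/q_k = 969/44
fundamental: x₁=969, y₁=44  (since 938961 − 485·1936 = 1)

969 44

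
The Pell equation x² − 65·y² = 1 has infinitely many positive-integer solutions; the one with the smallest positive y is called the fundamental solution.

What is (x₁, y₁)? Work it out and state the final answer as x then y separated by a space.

d=65: √d = [8; 16] (ℓ=1, odd), read p_1/q_1
step 0: (8, 1)  from 8·(1,0) + (0,1)
step 1: (129, 16)  from 16·(8,1) + (1,0)
(x₁, y₁) = (129, 16);  129² − 65·16² = 1 ✓

129 16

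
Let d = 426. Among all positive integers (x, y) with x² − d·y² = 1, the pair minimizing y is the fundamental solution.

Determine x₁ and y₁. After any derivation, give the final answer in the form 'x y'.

88751 4300

√426 = [20; 1,1,1,3,2,6,2,3,1,1,1,40, …], period ℓ=12 (even) → k=11
step 0: (20, 1)  from 20·(1,0) + (0,1)
…
step 2: (41, 2)  from 1·(21,1) + (20,1)
step 3: (62, 3)  from 1·(41,2) + (21,1)
step 4: (227, 11)  from 3·(62,3) + (41,2)
step 5: (516, 25)  from 2·(227,11) + (62,3)
…
step 8: (24809, 1202)  from 3·(7162,347) + (3323,161)
step 9: (31971, 1549)  from 1·(24809,1202) + (7162,347)
step 10: (56780, 2751)  from 1·(31971,1549) + (24809,1202)
step 11: (88751, 4300)  from 1·(56780,2751) + (31971,1549)
(x₁, y₁) = (88751, 4300);  88751² − 426·4300² = 1 ✓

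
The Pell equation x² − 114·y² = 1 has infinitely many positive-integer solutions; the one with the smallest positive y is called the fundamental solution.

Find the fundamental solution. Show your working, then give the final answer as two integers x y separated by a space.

1025 96

[10; 1,2,10,2,1,20] for √114; ℓ=6 ⇒ convergent index 5
i=0: a=10 ⇒ p=10, q=1
…
i=3: a=10 ⇒ p=331, q=31
i=4: a=2 ⇒ p=694, q=65
i=5: a=1 ⇒ p=1025, q=96
(x₁, y₁) = (1025, 96);  1025² − 114·96² = 1 ✓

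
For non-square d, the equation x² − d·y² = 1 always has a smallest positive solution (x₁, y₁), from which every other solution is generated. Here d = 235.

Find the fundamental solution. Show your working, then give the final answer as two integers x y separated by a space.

46 3

[15; 3,30] for √235; ℓ=2 ⇒ convergent index 1
a_0=15:  p_0=15·1+0=15,  q_0=15·0+1=1
a_1=3:  p_1=3·15+1=46,  q_1=3·1+0=3
→ (46, 3).  Check: 46²=2116, 235·3²=2115, difference 1.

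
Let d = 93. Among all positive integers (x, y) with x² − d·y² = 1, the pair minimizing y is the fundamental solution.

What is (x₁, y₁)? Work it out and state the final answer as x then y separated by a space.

[9; 1,1,1,4,6,4,1,1,1,18] for √93; ℓ=10 ⇒ convergent index 9
i=0: a=9 ⇒ p=9, q=1
…
i=4: a=4 ⇒ p=135, q=14
i=5: a=6 ⇒ p=839, q=87
i=6: a=4 ⇒ p=3491, q=362
…
i=8: a=1 ⇒ p=7821, q=811
i=9: a=1 ⇒ p=12151, q=1260
→ (12151, 1260).  Check: 12151²=147646801, 93·1260²=147646800, difference 1.

12151 1260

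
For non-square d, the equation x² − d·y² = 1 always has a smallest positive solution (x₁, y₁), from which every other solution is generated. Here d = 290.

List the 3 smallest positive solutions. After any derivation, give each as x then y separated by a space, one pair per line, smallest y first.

[17; 34] for √290; ℓ=1 ⇒ convergent index 1
i=0: a=17 ⇒ p=17, q=1
i=1: a=34 ⇒ p=579, q=34
→ (579, 34).  Check: 579²=335241, 290·34²=335240, difference 1.
n=2: (579,34)∘(579,34) = (579·579+290·34·34, 579·34+34·579) = (670481,39372)
n=3: (670481,39372)∘(579,34) = (579·670481+290·34·39372, 579·39372+34·670481) = (776416419,45592742)

579 34
670481 39372
776416419 45592742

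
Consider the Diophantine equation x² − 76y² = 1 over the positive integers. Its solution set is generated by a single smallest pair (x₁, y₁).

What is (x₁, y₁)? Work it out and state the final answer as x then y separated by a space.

57799 6630

√76 = [8; 1,2,1,1,5,4,5,1,1,2,1,16, …], period ℓ=12 (even) → k=11
step 0: (8, 1)  from 8·(1,0) + (0,1)
…
step 2: (26, 3)  from 2·(9,1) + (8,1)
step 3: (35, 4)  from 1·(26,3) + (9,1)
step 4: (61, 7)  from 1·(35,4) + (26,3)
…
step 7: (7445, 854)  from 5·(1421,163) + (340,39)
step 8: (8866, 1017)  from 1·(7445,854) + (1421,163)
…
step 10: (41488, 4759)  from 2·(16311,1871) + (8866,1017)
step 11: (57799, 6630)  from 1·(41488,4759) + (16311,1871)
(x₁, y₁) = (57799, 6630);  57799² − 76·6630² = 1 ✓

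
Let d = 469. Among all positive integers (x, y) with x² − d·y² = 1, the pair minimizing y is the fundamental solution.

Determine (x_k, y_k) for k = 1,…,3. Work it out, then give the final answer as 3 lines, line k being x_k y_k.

√469 = [21; 1,1,1,10,6,10,1,1,1,42, …], period ℓ=10 (even) → k=9
a_0=21:  p_0=21·1+0=21,  q_0=21·0+1=1
…
a_4=10:  p_4=10·65+43=693,  q_4=10·3+2=32
…
a_6=10:  p_6=10·4223+693=42923,  q_6=10·195+32=1982
…
a_8=1:  p_8=1·47146+42923=90069,  q_8=1·2177+1982=4159
a_9=1:  p_9=1·90069+47146=137215,  q_9=1·4159+2177=6336
fundamental: x₁=137215, y₁=6336  (since 18827956225 − 469·40144896 = 1)
(137215+6336√469)^2 = 37655912449 + 1738788480√469
(137215+6336√469)^3 = 10333912053241855 + 477175722560064√469

137215 6336
37655912449 1738788480
10333912053241855 477175722560064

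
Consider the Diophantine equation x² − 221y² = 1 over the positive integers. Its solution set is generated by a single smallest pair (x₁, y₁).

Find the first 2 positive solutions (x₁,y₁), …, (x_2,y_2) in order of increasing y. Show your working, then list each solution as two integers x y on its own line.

1665 112
5544449 372960

√221 = [14; 1,6,2,6,1,28, …], period ℓ=6 (even) → k=5
k=0  a_k=14  p_k/q_k = 14/1
k=1  a_k=1  p_k/q_k = 15/1
…
k=3  a_k=2  p_k/q_k = 223/15
k=4  a_k=6  p_k/q_k = 1442/97
k=5  a_k=1  p_k/q_k = 1665/112
fundamental: x₁=1665, y₁=112  (since 2772225 − 221·12544 = 1)
(x_2, y_2) = (1665·1665 + 221·112·112, 1665·112 + 112·1665) = (5544449, 372960)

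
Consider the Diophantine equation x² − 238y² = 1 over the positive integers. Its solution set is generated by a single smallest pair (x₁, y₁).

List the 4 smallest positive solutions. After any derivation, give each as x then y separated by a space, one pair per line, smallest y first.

11663 756
272051137 17634456
6345864809999 411341319900
148023642285985537 9594947610352944

√238 → a₀=15, period (2,2,1,14,1,2,2,30); ℓ=8 even so k=7
step 0: (15, 1)  from 15·(1,0) + (0,1)
step 1: (31, 2)  from 2·(15,1) + (1,0)
step 2: (77, 5)  from 2·(31,2) + (15,1)
step 3: (108, 7)  from 1·(77,5) + (31,2)
…
step 5: (1697, 110)  from 1·(1589,103) + (108,7)
step 6: (4983, 323)  from 2·(1697,110) + (1589,103)
step 7: (11663, 756)  from 2·(4983,323) + (1697,110)
(x₁, y₁) = (11663, 756);  11663² − 238·756² = 1 ✓
k=2:  x_2 = 11663·11663+238·756·756 = 272051137,  y_2 = 11663·756+756·11663 = 17634456
k=3:  x_3 = 11663·272051137+238·756·17634456 = 6345864809999,  y_3 = 11663·17634456+756·272051137 = 411341319900
k=4:  x_4 = 11663·6345864809999+238·756·411341319900 = 148023642285985537,  y_4 = 11663·411341319900+756·6345864809999 = 9594947610352944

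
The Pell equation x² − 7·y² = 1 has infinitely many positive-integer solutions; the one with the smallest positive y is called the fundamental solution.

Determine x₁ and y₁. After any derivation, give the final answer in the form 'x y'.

8 3

√7 → a₀=2, period (1,1,1,4); ℓ=4 even so k=3
k=0  a_k=2  p_k/q_k = 2/1
…
k=2  a_k=1  p_k/q_k = 5/2
k=3  a_k=1  p_k/q_k = 8/3
fundamental: x₁=8, y₁=3  (since 64 − 7·9 = 1)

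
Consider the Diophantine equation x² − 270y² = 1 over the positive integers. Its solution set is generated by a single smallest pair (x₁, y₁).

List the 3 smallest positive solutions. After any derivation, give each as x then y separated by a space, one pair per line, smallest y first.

d=270: √d = [16; 2,3,6,3,2,32] (ℓ=6, even), read p_5/q_5
i=0: a=16 ⇒ p=16, q=1
i=1: a=2 ⇒ p=33, q=2
…
i=4: a=3 ⇒ p=2284, q=139
i=5: a=2 ⇒ p=5291, q=322
(x₁, y₁) = (5291, 322);  5291² − 270·322² = 1 ✓
n=2: (5291,322)∘(5291,322) = (5291·5291+270·322·322, 5291·322+322·5291) = (55989361,3407404)
n=3: (55989361,3407404)∘(5291,322) = (5291·55989361+270·322·3407404, 5291·3407404+322·55989361) = (592479412811,36057148806)

5291 322
55989361 3407404
592479412811 36057148806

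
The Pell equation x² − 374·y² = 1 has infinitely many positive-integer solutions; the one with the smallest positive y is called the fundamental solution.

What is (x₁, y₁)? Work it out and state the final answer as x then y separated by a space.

3365 174

√374 → a₀=19, period (2,1,18,1,2,38); ℓ=6 even so k=5
step 0: (19, 1)  from 19·(1,0) + (0,1)
step 1: (39, 2)  from 2·(19,1) + (1,0)
…
step 4: (1141, 59)  from 1·(1083,56) + (58,3)
step 5: (3365, 174)  from 2·(1141,59) + (1083,56)
→ (3365, 174).  Check: 3365²=11323225, 374·174²=11323224, difference 1.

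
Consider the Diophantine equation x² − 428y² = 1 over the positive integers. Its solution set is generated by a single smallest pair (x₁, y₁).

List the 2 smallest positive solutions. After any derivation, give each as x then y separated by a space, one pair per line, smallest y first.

1850887 89466
6851565373537 331182912684

[20; 1,2,4,1,5,10,5,1,4,2,1,40] for √428; ℓ=12 ⇒ convergent index 11
k=0  a_k=20  p_k/q_k = 20/1
k=1  a_k=1  p_k/q_k = 21/1
…
k=7  a_k=5  p_k/q_k = 99779/4823
k=8  a_k=1  p_k/q_k = 119350/5769
k=9  a_k=4  p_k/q_k = 577179/27899
k=10  a_k=2  p_k/q_k = 1273708/61567
k=11  a_k=1  p_k/q_k = 1850887/89466
→ (1850887, 89466).  Check: 1850887²=3425782686769, 428·89466²=3425782686768, difference 1.
n=2: (1850887,89466)∘(1850887,89466) = (1850887·1850887+428·89466·89466, 1850887·89466+89466·1850887) = (6851565373537,331182912684)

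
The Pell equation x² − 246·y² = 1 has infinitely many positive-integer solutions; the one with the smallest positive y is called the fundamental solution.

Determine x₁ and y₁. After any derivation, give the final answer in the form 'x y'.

√246 = [15; 1,2,5,1,14,1,5,2,1,30, …], period ℓ=10 (even) → k=9
a_0=15:  p_0=15·1+0=15,  q_0=15·0+1=1
a_1=1:  p_1=1·15+1=16,  q_1=1·1+0=1
a_2=2:  p_2=2·16+15=47,  q_2=2·1+1=3
a_3=5:  p_3=5·47+16=251,  q_3=5·3+1=16
a_4=1:  p_4=1·251+47=298,  q_4=1·16+3=19
a_5=14:  p_5=14·298+251=4423,  q_5=14·19+16=282
a_6=1:  p_6=1·4423+298=4721,  q_6=1·282+19=301
a_7=5:  p_7=5·4721+4423=28028,  q_7=5·301+282=1787
a_8=2:  p_8=2·28028+4721=60777,  q_8=2·1787+301=3875
a_9=1:  p_9=1·60777+28028=88805,  q_9=1·3875+1787=5662
→ (88805, 5662).  Check: 88805²=7886328025, 246·5662²=7886328024, difference 1.

88805 5662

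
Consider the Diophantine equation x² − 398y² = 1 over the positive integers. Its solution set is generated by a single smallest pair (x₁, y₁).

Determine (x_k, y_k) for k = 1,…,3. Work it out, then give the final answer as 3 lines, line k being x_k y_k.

√398 = [19; 1,18,1,38, …], period ℓ=4 (even) → k=3
i=0: a=19 ⇒ p=19, q=1
i=1: a=1 ⇒ p=20, q=1
i=2: a=18 ⇒ p=379, q=19
i=3: a=1 ⇒ p=399, q=20
→ (399, 20).  Check: 399²=159201, 398·20²=159200, difference 1.
n=2: (399,20)∘(399,20) = (399·399+398·20·20, 399·20+20·399) = (318401,15960)
n=3: (318401,15960)∘(399,20) = (399·318401+398·20·15960, 399·15960+20·318401) = (254083599,12736060)

399 20
318401 15960
254083599 12736060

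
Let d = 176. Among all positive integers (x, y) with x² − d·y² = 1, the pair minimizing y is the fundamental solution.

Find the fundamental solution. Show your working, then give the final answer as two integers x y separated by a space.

√176 → a₀=13, period (3,1,3,26); ℓ=4 even so k=3
step 0: (13, 1)  from 13·(1,0) + (0,1)
step 1: (40, 3)  from 3·(13,1) + (1,0)
step 2: (53, 4)  from 1·(40,3) + (13,1)
step 3: (199, 15)  from 3·(53,4) + (40,3)
→ (199, 15).  Check: 199²=39601, 176·15²=39600, difference 1.

199 15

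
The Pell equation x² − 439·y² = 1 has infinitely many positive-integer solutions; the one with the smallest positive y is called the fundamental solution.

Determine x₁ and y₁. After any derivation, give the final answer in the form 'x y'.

440 21

√439 → a₀=20, period (1,19,1,40); ℓ=4 even so k=3
k=0  a_k=20  p_k/q_k = 20/1
…
k=2  a_k=19  p_k/q_k = 419/20
k=3  a_k=1  p_k/q_k = 440/21
fundamental: x₁=440, y₁=21  (since 193600 − 439·441 = 1)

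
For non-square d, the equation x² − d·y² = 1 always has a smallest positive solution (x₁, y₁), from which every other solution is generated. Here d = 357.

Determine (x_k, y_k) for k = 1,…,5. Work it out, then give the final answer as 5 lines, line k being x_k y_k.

√357 → a₀=18, period (1,8,2,8,1,36); ℓ=6 even so k=5
step 0: (18, 1)  from 18·(1,0) + (0,1)
step 1: (19, 1)  from 1·(18,1) + (1,0)
step 2: (170, 9)  from 8·(19,1) + (18,1)
step 3: (359, 19)  from 2·(170,9) + (19,1)
step 4: (3042, 161)  from 8·(359,19) + (170,9)
step 5: (3401, 180)  from 1·(3042,161) + (359,19)
fundamental: x₁=3401, y₁=180  (since 11566801 − 357·32400 = 1)
(x_2, y_2) = (3401·3401 + 357·180·180, 3401·180 + 180·3401) = (23133601, 1224360)
(x_3, y_3) = (3401·23133601 + 357·180·1224360, 3401·1224360 + 180·23133601) = (157354750601, 8328096540)
(x_4, y_4) = (3401·157354750601 + 357·180·8328096540, 3401·8328096540 + 180·157354750601) = (1070326990454401, 56647711440720)
(x_5, y_5) = (3401·1070326990454401 + 357·180·56647711440720, 3401·56647711440720 + 180·1070326990454401) = (7280364031716085001, 385317724891680900)

3401 180
23133601 1224360
157354750601 8328096540
1070326990454401 56647711440720
7280364031716085001 385317724891680900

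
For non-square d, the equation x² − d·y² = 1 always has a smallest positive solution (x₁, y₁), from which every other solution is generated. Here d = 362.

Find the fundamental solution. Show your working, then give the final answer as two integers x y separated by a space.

723 38

√362 → a₀=19, period (38); ℓ=1 odd so k=1
a_0=19:  p_0=19·1+0=19,  q_0=19·0+1=1
a_1=38:  p_1=38·19+1=723,  q_1=38·1+0=38
(x₁, y₁) = (723, 38);  723² − 362·38² = 1 ✓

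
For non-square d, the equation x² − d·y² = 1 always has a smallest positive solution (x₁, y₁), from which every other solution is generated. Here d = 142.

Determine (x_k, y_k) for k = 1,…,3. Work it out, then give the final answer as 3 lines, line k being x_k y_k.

√142 = [11; 1,10,1,22, …], period ℓ=4 (even) → k=3
k=0  a_k=11  p_k/q_k = 11/1
…
k=2  a_k=10  p_k/q_k = 131/11
k=3  a_k=1  p_k/q_k = 143/12
fundamental: x₁=143, y₁=12  (since 20449 − 142·144 = 1)
k=2:  x_2 = 143·143+142·12·12 = 40897,  y_2 = 143·12+12·143 = 3432
k=3:  x_3 = 143·40897+142·12·3432 = 11696399,  y_3 = 143·3432+12·40897 = 981540

143 12
40897 3432
11696399 981540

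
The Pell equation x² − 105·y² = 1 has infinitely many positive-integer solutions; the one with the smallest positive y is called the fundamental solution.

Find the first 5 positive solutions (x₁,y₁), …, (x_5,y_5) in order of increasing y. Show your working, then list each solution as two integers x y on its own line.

[10; 4,20] for √105; ℓ=2 ⇒ convergent index 1
step 0: (10, 1)  from 10·(1,0) + (0,1)
step 1: (41, 4)  from 4·(10,1) + (1,0)
→ (41, 4).  Check: 41²=1681, 105·4²=1680, difference 1.
n=2: (41,4)∘(41,4) = (41·41+105·4·4, 41·4+4·41) = (3361,328)
n=3: (3361,328)∘(41,4) = (41·3361+105·4·328, 41·328+4·3361) = (275561,26892)
n=4: (275561,26892)∘(41,4) = (41·275561+105·4·26892, 41·26892+4·275561) = (22592641,2204816)
n=5: (22592641,2204816)∘(41,4) = (41·22592641+105·4·2204816, 41·2204816+4·22592641) = (1852321001,180768020)

41 4
3361 328
275561 26892
22592641 2204816
1852321001 180768020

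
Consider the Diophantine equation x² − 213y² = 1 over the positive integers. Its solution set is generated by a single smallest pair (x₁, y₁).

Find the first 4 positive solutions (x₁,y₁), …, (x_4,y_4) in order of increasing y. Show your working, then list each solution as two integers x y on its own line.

[14; 1,1,2,6,1,8,1,6,2,1,1,28] for √213; ℓ=12 ⇒ convergent index 11
i=0: a=14 ⇒ p=14, q=1
…
i=4: a=6 ⇒ p=467, q=32
i=5: a=1 ⇒ p=540, q=37
i=6: a=8 ⇒ p=4787, q=328
…
i=8: a=6 ⇒ p=36749, q=2518
…
i=10: a=1 ⇒ p=115574, q=7919
i=11: a=1 ⇒ p=194399, q=13320
→ (194399, 13320).  Check: 194399²=37790971201, 213·13320²=37790971200, difference 1.
(x_2, y_2) = (194399·194399 + 213·13320·13320, 194399·13320 + 13320·194399) = (75581942401, 5178789360)
(x_3, y_3) = (194399·75581942401 + 213·13320·5178789360, 194399·5178789360 + 13320·75581942401) = (29386108041429599, 2013502945575960)
(x_4, y_4) = (194399·29386108041429599 + 213·13320·2013502945575960, 194399·2013502945575960 + 13320·29386108041429599) = (11425260034216163289601, 782845918228863306720)

194399 13320
75581942401 5178789360
29386108041429599 2013502945575960
11425260034216163289601 782845918228863306720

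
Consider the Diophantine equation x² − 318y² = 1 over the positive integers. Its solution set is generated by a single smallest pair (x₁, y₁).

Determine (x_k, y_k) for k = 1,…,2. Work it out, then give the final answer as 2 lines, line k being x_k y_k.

107 6
22897 1284

√318 → a₀=17, period (1,4,1,34); ℓ=4 even so k=3
step 0: (17, 1)  from 17·(1,0) + (0,1)
…
step 2: (89, 5)  from 4·(18,1) + (17,1)
step 3: (107, 6)  from 1·(89,5) + (18,1)
(x₁, y₁) = (107, 6);  107² − 318·6² = 1 ✓
(x_2, y_2) = (107·107 + 318·6·6, 107·6 + 6·107) = (22897, 1284)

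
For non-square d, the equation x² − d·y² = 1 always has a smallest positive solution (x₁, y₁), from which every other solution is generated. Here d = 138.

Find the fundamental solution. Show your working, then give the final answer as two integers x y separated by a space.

47 4

[11; 1,2,1,22] for √138; ℓ=4 ⇒ convergent index 3
step 0: (11, 1)  from 11·(1,0) + (0,1)
…
step 2: (35, 3)  from 2·(12,1) + (11,1)
step 3: (47, 4)  from 1·(35,3) + (12,1)
→ (47, 4).  Check: 47²=2209, 138·4²=2208, difference 1.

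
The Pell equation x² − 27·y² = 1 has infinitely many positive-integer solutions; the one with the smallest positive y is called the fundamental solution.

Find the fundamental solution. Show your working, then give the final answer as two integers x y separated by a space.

26 5

d=27: √d = [5; 5,10] (ℓ=2, even), read p_1/q_1
k=0  a_k=5  p_k/q_k = 5/1
k=1  a_k=5  p_k/q_k = 26/5
fundamental: x₁=26, y₁=5  (since 676 − 27·25 = 1)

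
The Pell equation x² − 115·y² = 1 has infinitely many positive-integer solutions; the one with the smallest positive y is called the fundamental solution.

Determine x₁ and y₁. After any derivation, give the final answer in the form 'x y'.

1126 105

√115 → a₀=10, period (1,2,1,1,1,1,1,2,1,20); ℓ=10 even so k=9
a_0=10:  p_0=10·1+0=10,  q_0=10·0+1=1
a_1=1:  p_1=1·10+1=11,  q_1=1·1+0=1
…
a_3=1:  p_3=1·32+11=43,  q_3=1·3+1=4
a_4=1:  p_4=1·43+32=75,  q_4=1·4+3=7
a_5=1:  p_5=1·75+43=118,  q_5=1·7+4=11
a_6=1:  p_6=1·118+75=193,  q_6=1·11+7=18
a_7=1:  p_7=1·193+118=311,  q_7=1·18+11=29
a_8=2:  p_8=2·311+193=815,  q_8=2·29+18=76
a_9=1:  p_9=1·815+311=1126,  q_9=1·76+29=105
→ (1126, 105).  Check: 1126²=1267876, 115·105²=1267875, difference 1.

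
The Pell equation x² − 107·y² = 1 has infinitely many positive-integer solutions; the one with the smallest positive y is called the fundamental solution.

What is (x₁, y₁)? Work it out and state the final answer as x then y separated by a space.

d=107: √d = [10; 2,1,9,1,2,20] (ℓ=6, even), read p_5/q_5
k=0  a_k=10  p_k/q_k = 10/1
…
k=2  a_k=1  p_k/q_k = 31/3
k=3  a_k=9  p_k/q_k = 300/29
k=4  a_k=1  p_k/q_k = 331/32
k=5  a_k=2  p_k/q_k = 962/93
(x₁, y₁) = (962, 93);  962² − 107·93² = 1 ✓

962 93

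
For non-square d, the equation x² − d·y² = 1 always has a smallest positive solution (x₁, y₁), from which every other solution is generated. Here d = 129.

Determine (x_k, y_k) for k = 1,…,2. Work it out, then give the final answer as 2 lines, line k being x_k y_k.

√129 = [11; 2,1,3,1,6,1,3,1,2,22, …], period ℓ=10 (even) → k=9
step 0: (11, 1)  from 11·(1,0) + (0,1)
…
step 5: (1079, 95)  from 6·(159,14) + (125,11)
…
step 7: (4793, 422)  from 3·(1238,109) + (1079,95)
step 8: (6031, 531)  from 1·(4793,422) + (1238,109)
step 9: (16855, 1484)  from 2·(6031,531) + (4793,422)
(x₁, y₁) = (16855, 1484);  16855² − 129·1484² = 1 ✓
k=2:  x_2 = 16855·16855+129·1484·1484 = 568182049,  y_2 = 16855·1484+1484·16855 = 50025640

16855 1484
568182049 50025640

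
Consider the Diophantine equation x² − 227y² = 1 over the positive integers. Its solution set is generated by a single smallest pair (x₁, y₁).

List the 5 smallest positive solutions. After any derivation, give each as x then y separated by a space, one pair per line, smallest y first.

√227 = [15; 15,30, …], period ℓ=2 (even) → k=1
step 0: (15, 1)  from 15·(1,0) + (0,1)
step 1: (226, 15)  from 15·(15,1) + (1,0)
(x₁, y₁) = (226, 15);  226² − 227·15² = 1 ✓
(226+15√227)^2 = 102151 + 6780√227
(226+15√227)^3 = 46172026 + 3064545√227
(226+15√227)^4 = 20869653601 + 1385167560√227
(226+15√227)^5 = 9433037255626 + 626092672575√227

226 15
102151 6780
46172026 3064545
20869653601 1385167560
9433037255626 626092672575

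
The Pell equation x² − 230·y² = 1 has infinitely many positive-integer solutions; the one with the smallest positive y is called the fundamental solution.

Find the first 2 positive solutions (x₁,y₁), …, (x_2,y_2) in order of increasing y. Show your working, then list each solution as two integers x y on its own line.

91 6
16561 1092

[15; 6,30] for √230; ℓ=2 ⇒ convergent index 1
k=0  a_k=15  p_k/q_k = 15/1
k=1  a_k=6  p_k/q_k = 91/6
→ (91, 6).  Check: 91²=8281, 230·6²=8280, difference 1.
k=2:  x_2 = 91·91+230·6·6 = 16561,  y_2 = 91·6+6·91 = 1092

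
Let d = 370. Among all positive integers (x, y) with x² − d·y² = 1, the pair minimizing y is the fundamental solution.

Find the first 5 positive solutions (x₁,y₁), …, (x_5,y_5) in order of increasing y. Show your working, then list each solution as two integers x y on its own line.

213859 11118
91471343761 4755368724
39123940210553539 2033956799880714
16734013458886067250241 869959934526623861928
7157438768568706971928026499 372097523273824548176239590

√370 = [19; 4,4,38, …], period ℓ=3 (odd) → k=5
i=0: a=19 ⇒ p=19, q=1
i=1: a=4 ⇒ p=77, q=4
i=2: a=4 ⇒ p=327, q=17
i=3: a=38 ⇒ p=12503, q=650
i=4: a=4 ⇒ p=50339, q=2617
i=5: a=4 ⇒ p=213859, q=11118
(x₁, y₁) = (213859, 11118);  213859² − 370·11118² = 1 ✓
k=2:  x_2 = 213859·213859+370·11118·11118 = 91471343761,  y_2 = 213859·11118+11118·213859 = 4755368724
k=3:  x_3 = 213859·91471343761+370·11118·4755368724 = 39123940210553539,  y_3 = 213859·4755368724+11118·91471343761 = 2033956799880714
k=4:  x_4 = 213859·39123940210553539+370·11118·2033956799880714 = 16734013458886067250241,  y_4 = 213859·2033956799880714+11118·39123940210553539 = 869959934526623861928
k=5:  x_5 = 213859·16734013458886067250241+370·11118·869959934526623861928 = 7157438768568706971928026499,  y_5 = 213859·869959934526623861928+11118·16734013458886067250241 = 372097523273824548176239590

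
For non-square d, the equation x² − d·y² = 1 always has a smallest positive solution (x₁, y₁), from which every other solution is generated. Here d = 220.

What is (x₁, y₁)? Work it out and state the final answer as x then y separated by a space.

89 6

√220 → a₀=14, period (1,4,1,28); ℓ=4 even so k=3
step 0: (14, 1)  from 14·(1,0) + (0,1)
…
step 2: (74, 5)  from 4·(15,1) + (14,1)
step 3: (89, 6)  from 1·(74,5) + (15,1)
(x₁, y₁) = (89, 6);  89² − 220·6² = 1 ✓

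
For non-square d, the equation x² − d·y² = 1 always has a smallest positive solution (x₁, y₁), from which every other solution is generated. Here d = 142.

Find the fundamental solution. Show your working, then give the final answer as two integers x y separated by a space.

143 12

√142 → a₀=11, period (1,10,1,22); ℓ=4 even so k=3
a_0=11:  p_0=11·1+0=11,  q_0=11·0+1=1
…
a_2=10:  p_2=10·12+11=131,  q_2=10·1+1=11
a_3=1:  p_3=1·131+12=143,  q_3=1·11+1=12
→ (143, 12).  Check: 143²=20449, 142·12²=20448, difference 1.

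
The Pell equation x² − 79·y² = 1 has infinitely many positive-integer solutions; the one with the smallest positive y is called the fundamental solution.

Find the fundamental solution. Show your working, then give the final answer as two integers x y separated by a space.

80 9

[8; 1,7,1,16] for √79; ℓ=4 ⇒ convergent index 3
k=0  a_k=8  p_k/q_k = 8/1
k=1  a_k=1  p_k/q_k = 9/1
k=2  a_k=7  p_k/q_k = 71/8
k=3  a_k=1  p_k/q_k = 80/9
→ (80, 9).  Check: 80²=6400, 79·9²=6399, difference 1.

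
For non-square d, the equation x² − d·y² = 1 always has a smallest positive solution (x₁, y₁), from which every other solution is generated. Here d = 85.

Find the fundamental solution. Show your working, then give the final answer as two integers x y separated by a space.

285769 30996

√85 → a₀=9, period (4,1,1,4,18); ℓ=5 odd so k=9
i=0: a=9 ⇒ p=9, q=1
…
i=2: a=1 ⇒ p=46, q=5
i=3: a=1 ⇒ p=83, q=9
i=4: a=4 ⇒ p=378, q=41
…
i=6: a=4 ⇒ p=27926, q=3029
i=7: a=1 ⇒ p=34813, q=3776
i=8: a=1 ⇒ p=62739, q=6805
i=9: a=4 ⇒ p=285769, q=30996
fundamental: x₁=285769, y₁=30996  (since 81663921361 − 85·960752016 = 1)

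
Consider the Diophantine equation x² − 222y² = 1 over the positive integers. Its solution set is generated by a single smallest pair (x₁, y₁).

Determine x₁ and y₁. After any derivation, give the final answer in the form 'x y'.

149 10

√222 → a₀=14, period (1,8,1,28); ℓ=4 even so k=3
step 0: (14, 1)  from 14·(1,0) + (0,1)
…
step 2: (134, 9)  from 8·(15,1) + (14,1)
step 3: (149, 10)  from 1·(134,9) + (15,1)
→ (149, 10).  Check: 149²=22201, 222·10²=22200, difference 1.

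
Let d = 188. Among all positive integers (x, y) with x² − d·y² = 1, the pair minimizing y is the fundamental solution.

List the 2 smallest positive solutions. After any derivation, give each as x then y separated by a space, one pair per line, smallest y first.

d=188: √d = [13; 1,2,2,6,2,2,1,26] (ℓ=8, even), read p_7/q_7
step 0: (13, 1)  from 13·(1,0) + (0,1)
…
step 6: (3277, 239)  from 2·(1330,97) + (617,45)
step 7: (4607, 336)  from 1·(3277,239) + (1330,97)
(x₁, y₁) = (4607, 336);  4607² − 188·336² = 1 ✓
n=2: (4607,336)∘(4607,336) = (4607·4607+188·336·336, 4607·336+336·4607) = (42448897,3095904)

4607 336
42448897 3095904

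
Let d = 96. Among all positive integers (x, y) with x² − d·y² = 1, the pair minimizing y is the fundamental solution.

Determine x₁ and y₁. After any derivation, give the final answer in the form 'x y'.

49 5

[9; 1,3,1,18] for √96; ℓ=4 ⇒ convergent index 3
i=0: a=9 ⇒ p=9, q=1
i=1: a=1 ⇒ p=10, q=1
i=2: a=3 ⇒ p=39, q=4
i=3: a=1 ⇒ p=49, q=5
(x₁, y₁) = (49, 5);  49² − 96·5² = 1 ✓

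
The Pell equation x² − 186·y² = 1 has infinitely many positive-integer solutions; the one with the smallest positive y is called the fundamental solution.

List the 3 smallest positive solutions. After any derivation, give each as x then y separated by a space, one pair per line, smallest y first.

7501 550
112530001 8251100
1688175067501 123783001650

√186 → a₀=13, period (1,1,1,3,4,3,1,1,1,26); ℓ=10 even so k=9
a_0=13:  p_0=13·1+0=13,  q_0=13·0+1=1
a_1=1:  p_1=1·13+1=14,  q_1=1·1+0=1
a_2=1:  p_2=1·14+13=27,  q_2=1·1+1=2
…
a_8=1:  p_8=1·2714+2073=4787,  q_8=1·199+152=351
a_9=1:  p_9=1·4787+2714=7501,  q_9=1·351+199=550
→ (7501, 550).  Check: 7501²=56265001, 186·550²=56265000, difference 1.
(7501+550√186)^2 = 112530001 + 8251100√186
(7501+550√186)^3 = 1688175067501 + 123783001650√186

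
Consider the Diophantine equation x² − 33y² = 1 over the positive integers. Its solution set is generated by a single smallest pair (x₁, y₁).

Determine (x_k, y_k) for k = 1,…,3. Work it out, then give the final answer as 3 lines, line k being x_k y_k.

23 4
1057 184
48599 8460

√33 = [5; 1,2,1,10, …], period ℓ=4 (even) → k=3
i=0: a=5 ⇒ p=5, q=1
i=1: a=1 ⇒ p=6, q=1
i=2: a=2 ⇒ p=17, q=3
i=3: a=1 ⇒ p=23, q=4
fundamental: x₁=23, y₁=4  (since 529 − 33·16 = 1)
(23+4√33)^2 = 1057 + 184√33
(23+4√33)^3 = 48599 + 8460√33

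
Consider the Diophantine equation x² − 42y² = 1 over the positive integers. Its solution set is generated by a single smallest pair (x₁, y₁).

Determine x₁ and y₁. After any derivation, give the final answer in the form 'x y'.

√42 = [6; 2,12, …], period ℓ=2 (even) → k=1
step 0: (6, 1)  from 6·(1,0) + (0,1)
step 1: (13, 2)  from 2·(6,1) + (1,0)
fundamental: x₁=13, y₁=2  (since 169 − 42·4 = 1)

13 2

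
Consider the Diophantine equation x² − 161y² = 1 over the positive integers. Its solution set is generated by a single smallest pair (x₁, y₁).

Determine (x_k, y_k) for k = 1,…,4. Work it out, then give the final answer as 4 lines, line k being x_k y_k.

11775 928
277301249 21854400
6530444402175 514671119072
153791965393920001 12120504832291200

d=161: √d = [12; 1,2,4,1,2,1,4,2,1,24] (ℓ=10, even), read p_9/q_9
a_0=12:  p_0=12·1+0=12,  q_0=12·0+1=1
…
a_2=2:  p_2=2·13+12=38,  q_2=2·1+1=3
a_3=4:  p_3=4·38+13=165,  q_3=4·3+1=13
…
a_5=2:  p_5=2·203+165=571,  q_5=2·16+13=45
…
a_7=4:  p_7=4·774+571=3667,  q_7=4·61+45=289
a_8=2:  p_8=2·3667+774=8108,  q_8=2·289+61=639
a_9=1:  p_9=1·8108+3667=11775,  q_9=1·639+289=928
fundamental: x₁=11775, y₁=928  (since 138650625 − 161·861184 = 1)
(11775+928√161)^2 = 277301249 + 21854400√161
(11775+928√161)^3 = 6530444402175 + 514671119072√161
(11775+928√161)^4 = 153791965393920001 + 12120504832291200√161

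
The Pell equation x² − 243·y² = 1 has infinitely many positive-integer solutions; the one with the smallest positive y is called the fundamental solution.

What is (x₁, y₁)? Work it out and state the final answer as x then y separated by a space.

√243 → a₀=15, period (1,1,2,3,15,3,2,1,1,30); ℓ=10 even so k=9
a_0=15:  p_0=15·1+0=15,  q_0=15·0+1=1
…
a_8=1:  p_8=1·28901+12424=41325,  q_8=1·1854+797=2651
a_9=1:  p_9=1·41325+28901=70226,  q_9=1·2651+1854=4505
→ (70226, 4505).  Check: 70226²=4931691076, 243·4505²=4931691075, difference 1.

70226 4505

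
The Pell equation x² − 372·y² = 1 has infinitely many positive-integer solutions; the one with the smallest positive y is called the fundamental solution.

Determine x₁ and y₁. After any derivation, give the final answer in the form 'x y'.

[19; 3,2,12,2,3,38] for √372; ℓ=6 ⇒ convergent index 5
a_0=19:  p_0=19·1+0=19,  q_0=19·0+1=1
a_1=3:  p_1=3·19+1=58,  q_1=3·1+0=3
a_2=2:  p_2=2·58+19=135,  q_2=2·3+1=7
a_3=12:  p_3=12·135+58=1678,  q_3=12·7+3=87
a_4=2:  p_4=2·1678+135=3491,  q_4=2·87+7=181
a_5=3:  p_5=3·3491+1678=12151,  q_5=3·181+87=630
(x₁, y₁) = (12151, 630);  12151² − 372·630² = 1 ✓

12151 630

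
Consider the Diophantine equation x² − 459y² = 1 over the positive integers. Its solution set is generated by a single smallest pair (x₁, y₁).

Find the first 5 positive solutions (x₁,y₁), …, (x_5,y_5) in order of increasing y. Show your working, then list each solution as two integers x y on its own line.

[21; 2,2,1,4,21,4,1,2,2,42] for √459; ℓ=10 ⇒ convergent index 9
a_0=21:  p_0=21·1+0=21,  q_0=21·0+1=1
…
a_3=1:  p_3=1·107+43=150,  q_3=1·5+2=7
a_4=4:  p_4=4·150+107=707,  q_4=4·7+5=33
…
a_6=4:  p_6=4·14997+707=60695,  q_6=4·700+33=2833
a_7=1:  p_7=1·60695+14997=75692,  q_7=1·2833+700=3533
a_8=2:  p_8=2·75692+60695=212079,  q_8=2·3533+2833=9899
a_9=2:  p_9=2·212079+75692=499850,  q_9=2·9899+3533=23331
fundamental: x₁=499850, y₁=23331  (since 249850022500 − 459·544335561 = 1)
(x_2, y_2) = (499850·499850 + 459·23331·23331, 499850·23331 + 23331·499850) = (499700044999, 23324000700)
(x_3, y_3) = (499850·499700044999 + 459·23331·23324000700, 499850·23324000700 + 23331·499700044999) = (499550134985000450, 23317003499766669)
(x_4, y_4) = (499850·499550134985000450 + 459·23331·23317003499766669, 499850·23317003499766669 + 23331·499550134985000450) = (499400269944005249820001, 23310008398693414998600)
(x_5, y_5) = (499850·499400269944005249820001 + 459·23331·23310008398693414998600, 499850·23310008398693414998600 + 23331·499400269944005249820001) = (499250449862522498110069999250, 23303015396150489970600653331)

499850 23331
499700044999 23324000700
499550134985000450 23317003499766669
499400269944005249820001 23310008398693414998600
499250449862522498110069999250 23303015396150489970600653331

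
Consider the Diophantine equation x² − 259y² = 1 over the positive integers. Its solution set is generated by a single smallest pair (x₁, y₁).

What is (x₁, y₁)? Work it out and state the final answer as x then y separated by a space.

847225 52644

√259 → a₀=16, period (10,1,2,3,4,3,2,1,10,32); ℓ=10 even so k=9
i=0: a=16 ⇒ p=16, q=1
i=1: a=10 ⇒ p=161, q=10
i=2: a=1 ⇒ p=177, q=11
…
i=5: a=4 ⇒ p=7403, q=460
…
i=7: a=2 ⇒ p=55265, q=3434
i=8: a=1 ⇒ p=79196, q=4921
i=9: a=10 ⇒ p=847225, q=52644
→ (847225, 52644).  Check: 847225²=717790200625, 259·52644²=717790200624, difference 1.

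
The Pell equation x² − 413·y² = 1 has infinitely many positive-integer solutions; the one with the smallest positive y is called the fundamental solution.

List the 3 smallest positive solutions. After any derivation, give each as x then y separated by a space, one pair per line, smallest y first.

√413 = [20; 3,9,1,4,1,9,3,40, …], period ℓ=8 (even) → k=7
a_0=20:  p_0=20·1+0=20,  q_0=20·0+1=1
a_1=3:  p_1=3·20+1=61,  q_1=3·1+0=3
a_2=9:  p_2=9·61+20=569,  q_2=9·3+1=28
a_3=1:  p_3=1·569+61=630,  q_3=1·28+3=31
a_4=4:  p_4=4·630+569=3089,  q_4=4·31+28=152
a_5=1:  p_5=1·3089+630=3719,  q_5=1·152+31=183
a_6=9:  p_6=9·3719+3089=36560,  q_6=9·183+152=1799
a_7=3:  p_7=3·36560+3719=113399,  q_7=3·1799+183=5580
→ (113399, 5580).  Check: 113399²=12859333201, 413·5580²=12859333200, difference 1.
n=2: (113399,5580)∘(113399,5580) = (113399·113399+413·5580·5580, 113399·5580+5580·113399) = (25718666401,1265532840)
n=3: (25718666401,1265532840)∘(113399,5580) = (113399·25718666401+413·5580·1265532840, 113399·1265532840+5580·25718666401) = (5832942102300599,287020317040740)

113399 5580
25718666401 1265532840
5832942102300599 287020317040740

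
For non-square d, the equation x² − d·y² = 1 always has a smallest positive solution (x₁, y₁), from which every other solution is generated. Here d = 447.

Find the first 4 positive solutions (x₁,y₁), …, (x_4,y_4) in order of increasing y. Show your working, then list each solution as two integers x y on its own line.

√447 = [21; 7,42, …], period ℓ=2 (even) → k=1
a_0=21:  p_0=21·1+0=21,  q_0=21·0+1=1
a_1=7:  p_1=7·21+1=148,  q_1=7·1+0=7
→ (148, 7).  Check: 148²=21904, 447·7²=21903, difference 1.
k=2:  x_2 = 148·148+447·7·7 = 43807,  y_2 = 148·7+7·148 = 2072
k=3:  x_3 = 148·43807+447·7·2072 = 12966724,  y_3 = 148·2072+7·43807 = 613305
k=4:  x_4 = 148·12966724+447·7·613305 = 3838106497,  y_4 = 148·613305+7·12966724 = 181536208

148 7
43807 2072
12966724 613305
3838106497 181536208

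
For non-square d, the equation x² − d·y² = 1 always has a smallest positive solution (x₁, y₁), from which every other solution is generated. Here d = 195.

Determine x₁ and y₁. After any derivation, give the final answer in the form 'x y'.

[13; 1,26] for √195; ℓ=2 ⇒ convergent index 1
a_0=13:  p_0=13·1+0=13,  q_0=13·0+1=1
a_1=1:  p_1=1·13+1=14,  q_1=1·1+0=1
fundamental: x₁=14, y₁=1  (since 196 − 195·1 = 1)

14 1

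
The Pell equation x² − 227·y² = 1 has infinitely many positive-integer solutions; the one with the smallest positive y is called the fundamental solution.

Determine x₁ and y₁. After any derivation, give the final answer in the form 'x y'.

√227 → a₀=15, period (15,30); ℓ=2 even so k=1
step 0: (15, 1)  from 15·(1,0) + (0,1)
step 1: (226, 15)  from 15·(15,1) + (1,0)
(x₁, y₁) = (226, 15);  226² − 227·15² = 1 ✓

226 15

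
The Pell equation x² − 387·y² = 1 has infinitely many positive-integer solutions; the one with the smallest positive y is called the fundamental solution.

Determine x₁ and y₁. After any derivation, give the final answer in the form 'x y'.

d=387: √d = [19; 1,2,19,2,1,38] (ℓ=6, even), read p_5/q_5
step 0: (19, 1)  from 19·(1,0) + (0,1)
step 1: (20, 1)  from 1·(19,1) + (1,0)
…
step 4: (2341, 119)  from 2·(1141,58) + (59,3)
step 5: (3482, 177)  from 1·(2341,119) + (1141,58)
→ (3482, 177).  Check: 3482²=12124324, 387·177²=12124323, difference 1.

3482 177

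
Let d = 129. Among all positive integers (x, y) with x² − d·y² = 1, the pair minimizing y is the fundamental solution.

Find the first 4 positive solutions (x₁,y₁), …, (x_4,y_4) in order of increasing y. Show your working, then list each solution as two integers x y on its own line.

√129 = [11; 2,1,3,1,6,1,3,1,2,22, …], period ℓ=10 (even) → k=9
step 0: (11, 1)  from 11·(1,0) + (0,1)
…
step 6: (1238, 109)  from 1·(1079,95) + (159,14)
…
step 8: (6031, 531)  from 1·(4793,422) + (1238,109)
step 9: (16855, 1484)  from 2·(6031,531) + (4793,422)
→ (16855, 1484).  Check: 16855²=284091025, 129·1484²=284091024, difference 1.
(16855+1484√129)^2 = 568182049 + 50025640√129
(16855+1484√129)^3 = 19153416854935 + 1686364322916√129
(16855+1484√129)^4 = 645661681611676801 + 56847341275472720√129

16855 1484
568182049 50025640
19153416854935 1686364322916
645661681611676801 56847341275472720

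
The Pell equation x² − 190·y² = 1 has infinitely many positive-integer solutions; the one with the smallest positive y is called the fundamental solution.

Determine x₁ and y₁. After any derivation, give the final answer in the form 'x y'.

√190 → a₀=13, period (1,3,1,1,1,…,3,1,26); ℓ=14 even so k=13
step 0: (13, 1)  from 13·(1,0) + (0,1)
step 1: (14, 1)  from 1·(13,1) + (1,0)
…
step 6: (510, 37)  from 2·(193,14) + (124,9)
step 7: (1213, 88)  from 2·(510,37) + (193,14)
…
step 11: (11234, 815)  from 1·(7085,514) + (4149,301)
step 12: (40787, 2959)  from 3·(11234,815) + (7085,514)
step 13: (52021, 3774)  from 1·(40787,2959) + (11234,815)
fundamental: x₁=52021, y₁=3774  (since 2706184441 − 190·14243076 = 1)

52021 3774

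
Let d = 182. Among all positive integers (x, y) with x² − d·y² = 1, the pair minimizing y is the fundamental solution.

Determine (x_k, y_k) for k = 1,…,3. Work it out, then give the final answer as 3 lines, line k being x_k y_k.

√182 = [13; 2,26, …], period ℓ=2 (even) → k=1
a_0=13:  p_0=13·1+0=13,  q_0=13·0+1=1
a_1=2:  p_1=2·13+1=27,  q_1=2·1+0=2
fundamental: x₁=27, y₁=2  (since 729 − 182·4 = 1)
(27+2√182)^2 = 1457 + 108√182
(27+2√182)^3 = 78651 + 5830√182

27 2
1457 108
78651 5830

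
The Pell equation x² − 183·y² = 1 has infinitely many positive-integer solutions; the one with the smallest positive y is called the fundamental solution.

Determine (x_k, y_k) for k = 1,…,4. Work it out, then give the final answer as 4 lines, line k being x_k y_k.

487 36
474337 35064
462003751 34152300
449991179137 33264305136

√183 = [13; 1,1,8,1,1,26, …], period ℓ=6 (even) → k=5
k=0  a_k=13  p_k/q_k = 13/1
k=1  a_k=1  p_k/q_k = 14/1
k=2  a_k=1  p_k/q_k = 27/2
…
k=4  a_k=1  p_k/q_k = 257/19
k=5  a_k=1  p_k/q_k = 487/36
fundamental: x₁=487, y₁=36  (since 237169 − 183·1296 = 1)
k=2:  x_2 = 487·487+183·36·36 = 474337,  y_2 = 487·36+36·487 = 35064
k=3:  x_3 = 487·474337+183·36·35064 = 462003751,  y_3 = 487·35064+36·474337 = 34152300
k=4:  x_4 = 487·462003751+183·36·34152300 = 449991179137,  y_4 = 487·34152300+36·462003751 = 33264305136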